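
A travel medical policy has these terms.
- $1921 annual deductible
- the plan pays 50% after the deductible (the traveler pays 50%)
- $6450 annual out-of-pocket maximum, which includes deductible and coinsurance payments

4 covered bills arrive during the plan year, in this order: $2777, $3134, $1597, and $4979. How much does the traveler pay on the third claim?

Claim 1 — $2777: deductible takes $1921, $856 remains; 50% of $856 = $428. Cost to traveler: $2349. OOP to date $2349.
Claim 2 — $3134: deductible already satisfied, so traveler's share is 50% × $3134 = $1567. Traveler pays $1567; OOP now $3916.
Claim 3 — $1597: deductible already satisfied, so traveler's share is 50% × $1597 = $798.50. Traveler owes $798.50 (running OOP $4714.50).

$798.50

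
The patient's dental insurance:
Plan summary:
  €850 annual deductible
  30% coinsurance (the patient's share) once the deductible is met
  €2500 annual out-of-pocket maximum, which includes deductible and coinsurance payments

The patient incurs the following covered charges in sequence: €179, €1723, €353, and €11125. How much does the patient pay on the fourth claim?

€1228.50

Claim 1 (€179): entire amount goes to the deductible. Patient owes €179 (running OOP €179).
Claim 2 (€1723): deductible takes €671, €1052 remains; patient's 30% is €315.60. Patient owes €986.60 (running OOP €1165.60).
Claim 3 (€353): deductible already satisfied, so patient's share is 30% × €353 = €105.90. Cost to patient: €105.90. OOP to date €1271.50.
Claim 4 (€11125): 30% coinsurance on €11125 = €3337.50. That would push OOP to €4609, over the €2500 cap, so patient pays €2500 − €1271.50 = €1228.50.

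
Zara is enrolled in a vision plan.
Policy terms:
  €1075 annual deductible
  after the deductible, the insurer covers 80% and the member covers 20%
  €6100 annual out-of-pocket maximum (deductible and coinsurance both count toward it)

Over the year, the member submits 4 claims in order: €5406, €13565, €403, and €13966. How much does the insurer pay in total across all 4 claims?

€27240

Bill 1, €5406: €1075 to deductible, leaving €4331; member's 20% is €866.20. Member pays €1941.20; OOP now €1941.20. Insurer: €5406 − €1941.20 = €3464.80.
Bill 2, €13565: 20% coinsurance on €13565 = €2713. Member pays €2713; OOP now €4654.20. Insurer: €13565 − €2713 = €10852.
Bill 3, €403: deductible met; 20% of €403 = €80.60. Cost to member: €80.60. OOP to date €4734.80. Plan pays €403 − €80.60 = €322.40.
Bill 4, €13966: 20% coinsurance on €13966 = €2793.20. That would push OOP to €7528, over the €6100 cap, so member pays €6100 − €4734.80 = €1365.20. Plan pays €13966 − €1365.20 = €12600.80.
Insurer total: €3464.80 + €10852 + €322.40 + €12600.80 = €27240.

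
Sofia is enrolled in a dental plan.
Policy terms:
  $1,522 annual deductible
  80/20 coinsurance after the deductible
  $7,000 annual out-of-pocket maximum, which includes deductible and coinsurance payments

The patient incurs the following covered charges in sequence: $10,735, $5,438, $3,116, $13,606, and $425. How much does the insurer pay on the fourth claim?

Claim 1 — $10,735: $1,522 to deductible, leaving $9,213; 20% of $9,213 = $1,842.60. Patient owes $3,364.60 (running OOP $3,364.60). Insurer: $10,735 − $3,364.60 = $7,370.40.
Claim 2 — $5,438: deductible already satisfied, so patient's share is 20% × $5,438 = $1,087.60. Patient pays $1,087.60; OOP now $4,452.20. Plan pays $5,438 − $1,087.60 = $4,350.40.
Claim 3 — $3,116: deductible already satisfied, so patient's share is 20% × $3,116 = $623.20. Patient owes $623.20 (running OOP $5,075.40). Insurer: $3,116 − $623.20 = $2,492.80.
Claim 4 — $13,606: 20% coinsurance on $13,606 = $2,721.20. Adding that to $5,075.40 gives $7,796.60, past the $7,000 cap; patient pays only $7,000 − $5,075.40 = $1,924.60. Plan pays $13,606 − $1,924.60 = $11,681.40.

$11,681.40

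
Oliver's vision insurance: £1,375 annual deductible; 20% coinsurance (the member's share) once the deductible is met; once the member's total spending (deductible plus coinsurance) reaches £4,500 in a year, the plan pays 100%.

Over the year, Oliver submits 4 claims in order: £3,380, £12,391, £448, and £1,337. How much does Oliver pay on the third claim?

£89.60

#1 (£3,380): deductible takes £1,375, £2,005 remains; member's 20% is £401. Member pays £1,776; OOP now £1,776.
#2 (£12,391): deductible met; 20% of £12,391 = £2,478.20. Member owes £2,478.20 (running OOP £4,254.20).
#3 (£448): 20% coinsurance on £448 = £89.60. Member owes £89.60 (running OOP £4,343.80).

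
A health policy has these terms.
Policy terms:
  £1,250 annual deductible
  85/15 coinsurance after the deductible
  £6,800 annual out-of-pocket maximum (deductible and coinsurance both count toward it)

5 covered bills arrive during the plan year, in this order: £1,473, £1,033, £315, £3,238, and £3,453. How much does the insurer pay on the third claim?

#1 (£1,473): deductible takes £1,250, £223 remains; patient's 15% is £33.45. Cost to patient: £1,283.45. OOP to date £1,283.45. Plan pays £1,473 − £1,283.45 = £189.55.
#2 (£1,033): deductible already satisfied, so patient's share is 15% × £1,033 = £154.95. Patient pays £154.95; OOP now £1,438.40. Plan pays £1,033 − £154.95 = £878.05.
#3 (£315): 15% coinsurance on £315 = £47.25. Patient owes £47.25 (running OOP £1,485.65). Insurer: £315 − £47.25 = £267.75.

£267.75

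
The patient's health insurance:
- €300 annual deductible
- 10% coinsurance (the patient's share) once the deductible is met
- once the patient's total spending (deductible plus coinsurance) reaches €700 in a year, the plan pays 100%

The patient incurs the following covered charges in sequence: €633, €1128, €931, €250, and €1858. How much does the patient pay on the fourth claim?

Bill 1, €633: €300 to deductible, leaving €333; 10% of €333 = €33.30. Cost to patient: €333.30. OOP to date €333.30.
Bill 2, €1128: deductible already satisfied, so patient's share is 10% × €1128 = €112.80. Cost to patient: €112.80. OOP to date €446.10.
Bill 3, €931: deductible met; 10% of €931 = €93.10. Cost to patient: €93.10. OOP to date €539.20.
Bill 4, €250: deductible met; 10% of €250 = €25. Patient owes €25 (running OOP €564.20).

€25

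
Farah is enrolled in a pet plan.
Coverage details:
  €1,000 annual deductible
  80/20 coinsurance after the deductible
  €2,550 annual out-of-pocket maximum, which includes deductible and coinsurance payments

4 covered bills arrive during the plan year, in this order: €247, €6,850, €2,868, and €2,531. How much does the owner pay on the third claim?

€330.60

Claim 1 — €247: fully absorbed by the deductible. Owner pays €247; OOP now €247.
Claim 2 — €6,850: deductible takes €753, €6,097 remains; coinsurance €6,097 × 20% = €1,219.40. Owner owes €1,972.40 (running OOP €2,219.40).
Claim 3 — €2,868: deductible met; 20% of €2,868 = €573.60. That would push OOP to €2,793, over the €2,550 cap, so owner pays €2,550 − €2,219.40 = €330.60.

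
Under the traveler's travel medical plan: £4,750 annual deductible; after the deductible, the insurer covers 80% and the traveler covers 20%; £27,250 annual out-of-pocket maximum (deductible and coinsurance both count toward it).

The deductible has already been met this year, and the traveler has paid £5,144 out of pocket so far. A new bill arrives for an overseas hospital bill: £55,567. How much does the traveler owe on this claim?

£11,113.40

The deductible is already satisfied, so the full bill goes to coinsurance.
Traveler's 20% share of £55,567 is £11,113.40.
Cumulative spending £5,144 + £11,113.40 = £16,257.40 stays under the £27,250 maximum.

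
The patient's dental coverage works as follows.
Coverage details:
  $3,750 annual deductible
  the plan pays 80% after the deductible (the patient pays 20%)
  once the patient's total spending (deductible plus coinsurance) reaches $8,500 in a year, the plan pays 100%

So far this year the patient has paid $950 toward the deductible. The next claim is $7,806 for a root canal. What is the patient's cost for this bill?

$3,801.20

Remaining deductible: $3,750 − $950 = $2,800.
That leaves $7,806 − $2,800 = $5,006 for coinsurance.
Patient's 20% share of $5,006 is $1,001.20.
Patient responsibility before any cap: $2,800 + $1,001.20 = $3,801.20.
Cumulative spending $950 + $3,801.20 = $4,751.20 stays under the $8,500 maximum.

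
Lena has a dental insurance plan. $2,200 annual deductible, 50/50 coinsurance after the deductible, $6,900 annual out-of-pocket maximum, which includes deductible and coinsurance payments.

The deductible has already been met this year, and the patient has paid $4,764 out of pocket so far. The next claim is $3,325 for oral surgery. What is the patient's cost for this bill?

$1,662.50

With the deductible met, the entire $3,325 is subject to coinsurance.
Patient's 50% share of $3,325 is $1,662.50.
Total out-of-pocket so far would be $4,764 + $1,662.50 = $6,426.50, below the $6,900 cap — no reduction.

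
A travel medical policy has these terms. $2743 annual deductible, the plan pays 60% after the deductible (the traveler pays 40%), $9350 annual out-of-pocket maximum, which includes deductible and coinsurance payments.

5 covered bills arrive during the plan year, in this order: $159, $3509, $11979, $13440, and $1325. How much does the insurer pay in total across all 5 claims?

Claim 1 — $159: fully absorbed by the deductible. Traveler pays $159; OOP now $159. Insurer: $159 − $159 = $0.
Claim 2 — $3509: $2584 finishes the deductible; $925 goes to coinsurance; coinsurance $925 × 40% = $370. Cost to traveler: $2954. OOP to date $3113. Plan pays $3509 − $2954 = $555.
Claim 3 — $11979: deductible met; 40% of $11979 = $4791.60. Traveler owes $4791.60 (running OOP $7904.60). Plan pays $11979 − $4791.60 = $7187.40.
Claim 4 — $13440: deductible met; 40% of $13440 = $5376. Adding that to $7904.60 gives $13280.60, past the $9350 cap; traveler pays only $9350 − $7904.60 = $1445.40. Insurer: $13440 − $1445.40 = $11994.60.
Claim 5 — $1325: 40% coinsurance on $1325 = $530. OOP would hit $9880 > $9350, so the cap limits the traveler to $9350 − $9350 = $0. Insurer: $1325 − $0 = $1325.
Insurer total = bills − traveler's total = $30412 − $9350 = $21062.

$21062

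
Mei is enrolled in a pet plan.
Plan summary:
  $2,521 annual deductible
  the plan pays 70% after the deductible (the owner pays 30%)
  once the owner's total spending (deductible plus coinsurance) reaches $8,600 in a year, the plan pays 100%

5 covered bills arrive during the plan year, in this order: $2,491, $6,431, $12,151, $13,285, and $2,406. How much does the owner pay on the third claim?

$3,645.30

Bill 1, $2,491: entire amount goes to the deductible. Cost to owner: $2,491. OOP to date $2,491.
Bill 2, $6,431: deductible takes $30, $6,401 remains; owner's 30% is $1,920.30. Cost to owner: $1,950.30. OOP to date $4,441.30.
Bill 3, $12,151: 30% coinsurance on $12,151 = $3,645.30. Owner pays $3,645.30; OOP now $8,086.60.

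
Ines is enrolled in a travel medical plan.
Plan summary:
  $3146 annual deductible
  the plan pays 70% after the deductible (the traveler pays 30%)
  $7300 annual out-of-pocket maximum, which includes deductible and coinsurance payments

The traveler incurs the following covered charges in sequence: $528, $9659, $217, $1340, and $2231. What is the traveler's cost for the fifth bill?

Bill 1, $528: all of it applies to the deductible. Traveler owes $528 (running OOP $528).
Bill 2, $9659: deductible takes $2618, $7041 remains; 30% of $7041 = $2112.30. Traveler owes $4730.30 (running OOP $5258.30).
Bill 3, $217: deductible already satisfied, so traveler's share is 30% × $217 = $65.10. Cost to traveler: $65.10. OOP to date $5323.40.
Bill 4, $1340: deductible already satisfied, so traveler's share is 30% × $1340 = $402. Traveler pays $402; OOP now $5725.40.
Bill 5, $2231: deductible already satisfied, so traveler's share is 30% × $2231 = $669.30. Cost to traveler: $669.30. OOP to date $6394.70.

$669.30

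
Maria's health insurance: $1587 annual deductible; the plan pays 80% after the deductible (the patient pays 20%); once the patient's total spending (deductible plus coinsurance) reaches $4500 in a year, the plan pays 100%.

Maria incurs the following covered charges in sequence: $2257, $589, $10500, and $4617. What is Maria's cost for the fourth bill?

$561.20

#1 ($2257): $1587 to deductible, leaving $670; patient's 20% is $134. Patient pays $1721; OOP now $1721.
#2 ($589): deductible already satisfied, so patient's share is 20% × $589 = $117.80. Patient owes $117.80 (running OOP $1838.80).
#3 ($10500): deductible met; 20% of $10500 = $2100. Patient owes $2100 (running OOP $3938.80).
#4 ($4617): deductible met; 20% of $4617 = $923.40. OOP would hit $4862.20 > $4500, so the cap limits the patient to $4500 − $3938.80 = $561.20.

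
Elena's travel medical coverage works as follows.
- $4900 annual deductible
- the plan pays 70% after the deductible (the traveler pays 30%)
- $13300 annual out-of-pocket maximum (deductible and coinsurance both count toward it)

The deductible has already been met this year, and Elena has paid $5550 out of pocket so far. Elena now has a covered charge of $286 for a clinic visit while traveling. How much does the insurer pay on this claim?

$200.20

The deductible is already satisfied, so the full bill goes to coinsurance.
Traveler's 30% share of $286 is $85.80.
Total out-of-pocket so far would be $5550 + $85.80 = $5635.80, below the $13300 cap — no reduction.
The plan picks up $286 − $85.80 = $200.20.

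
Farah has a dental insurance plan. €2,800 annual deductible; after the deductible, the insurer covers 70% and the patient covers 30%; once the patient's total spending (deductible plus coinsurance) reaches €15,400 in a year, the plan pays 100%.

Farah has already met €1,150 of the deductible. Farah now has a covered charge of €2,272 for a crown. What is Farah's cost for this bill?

Remaining deductible: €2,800 − €1,150 = €1,650.
The remaining €622 (= €2,272 − €1,650) moves to coinsurance.
Patient's 30% share of €622 is €186.60.
Patient responsibility before any cap: €1,650 + €186.60 = €1,836.60.
Year-to-date out-of-pocket becomes €1,150 + €1,836.60 = €2,986.60, still under the €15,400 maximum, so no cap applies.

€1,836.60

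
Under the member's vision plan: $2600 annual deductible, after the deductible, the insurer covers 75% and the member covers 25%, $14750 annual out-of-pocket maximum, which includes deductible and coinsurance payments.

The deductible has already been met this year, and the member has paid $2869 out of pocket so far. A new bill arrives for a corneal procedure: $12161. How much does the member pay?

With the deductible met, the entire $12161 is subject to coinsurance.
Member's 25% share of $12161 is $3040.25.
Cumulative spending $2869 + $3040.25 = $5909.25 stays under the $14750 maximum.

$3040.25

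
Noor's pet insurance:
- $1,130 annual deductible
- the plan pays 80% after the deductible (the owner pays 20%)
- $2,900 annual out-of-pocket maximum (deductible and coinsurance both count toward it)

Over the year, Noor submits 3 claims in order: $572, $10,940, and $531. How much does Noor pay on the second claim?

Bill 1, $572: fully absorbed by the deductible. Owner pays $572; OOP now $572.
Bill 2, $10,940: $558 finishes the deductible; $10,382 goes to coinsurance; coinsurance $10,382 × 20% = $2,076.40. Deductible plus coinsurance: $558 + $2,076.40 = $2,634.40. That would push OOP to $3,206.40, over the $2,900 cap, so owner pays $2,900 − $572 = $2,328.

$2,328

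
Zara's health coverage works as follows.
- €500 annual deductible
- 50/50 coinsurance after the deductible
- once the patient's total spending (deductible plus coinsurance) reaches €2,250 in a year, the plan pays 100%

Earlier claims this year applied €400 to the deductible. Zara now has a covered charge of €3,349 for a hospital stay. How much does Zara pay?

Remaining deductible: €500 − €400 = €100.
The remaining €3,249 (= €3,349 − €100) moves to coinsurance.
Patient's 50% share of €3,249 is €1,624.50.
So the patient owes €100 + €1,624.50 = €1,724.50 before any cap.
Cumulative spending €400 + €1,724.50 = €2,124.50 stays under the €2,250 maximum.

€1,724.50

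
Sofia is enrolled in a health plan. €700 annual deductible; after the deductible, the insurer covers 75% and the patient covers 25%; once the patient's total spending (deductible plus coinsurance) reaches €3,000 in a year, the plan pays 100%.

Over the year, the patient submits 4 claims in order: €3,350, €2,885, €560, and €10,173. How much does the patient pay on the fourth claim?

€776.25

Bill 1, €3,350: €700 finishes the deductible; €2,650 goes to coinsurance; patient's 25% is €662.50. Patient owes €1,362.50 (running OOP €1,362.50).
Bill 2, €2,885: 25% coinsurance on €2,885 = €721.25. Patient pays €721.25; OOP now €2,083.75.
Bill 3, €560: 25% coinsurance on €560 = €140. Patient pays €140; OOP now €2,223.75.
Bill 4, €10,173: deductible already satisfied, so patient's share is 25% × €10,173 = €2,543.25. That would push OOP to €4,767, over the €3,000 cap, so patient pays €3,000 − €2,223.75 = €776.25.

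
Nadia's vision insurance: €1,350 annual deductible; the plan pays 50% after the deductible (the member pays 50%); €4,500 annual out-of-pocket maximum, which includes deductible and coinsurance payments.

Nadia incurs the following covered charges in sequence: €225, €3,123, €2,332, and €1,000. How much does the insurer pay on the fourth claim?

Claim 1 (€225): entire amount goes to the deductible. Cost to member: €225. OOP to date €225. Insurer: €225 − €225 = €0.
Claim 2 (€3,123): €1,125 to deductible, leaving €1,998; 50% of €1,998 = €999. Member pays €2,124; OOP now €2,349. Insurer: €3,123 − €2,124 = €999.
Claim 3 (€2,332): deductible met; 50% of €2,332 = €1,166. Member pays €1,166; OOP now €3,515. Plan pays €2,332 − €1,166 = €1,166.
Claim 4 (€1,000): 50% coinsurance on €1,000 = €500. Member owes €500 (running OOP €4,015). Plan pays €1,000 − €500 = €500.

€500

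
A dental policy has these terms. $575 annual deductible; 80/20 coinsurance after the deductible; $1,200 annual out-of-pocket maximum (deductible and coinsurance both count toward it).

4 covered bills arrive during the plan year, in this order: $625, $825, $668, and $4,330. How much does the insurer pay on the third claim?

Claim 1 ($625): $575 to deductible, leaving $50; patient's 20% is $10. Patient pays $585; OOP now $585. Plan pays $625 − $585 = $40.
Claim 2 ($825): deductible met; 20% of $825 = $165. Patient owes $165 (running OOP $750). Insurer: $825 − $165 = $660.
Claim 3 ($668): deductible met; 20% of $668 = $133.60. Cost to patient: $133.60. OOP to date $883.60. Insurer: $668 − $133.60 = $534.40.

$534.40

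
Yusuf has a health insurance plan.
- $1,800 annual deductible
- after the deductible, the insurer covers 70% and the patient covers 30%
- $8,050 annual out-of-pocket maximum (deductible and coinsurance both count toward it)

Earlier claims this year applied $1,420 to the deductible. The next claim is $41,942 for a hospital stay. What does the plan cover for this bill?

$35,312

$1,420 of the $1,800 deductible is already met, leaving $380.
The remaining $41,562 (= $41,942 − $380) moves to coinsurance.
Coinsurance: $41,562 × 30% = $12,468.60.
Patient responsibility before any cap: $380 + $12,468.60 = $12,848.60.
That would bring total out-of-pocket to $14,268.60, past the $8,050 cap. The patient is capped at $8,050 − $1,420 = $6,630 on this claim.
The insurer covers the remainder: $41,942 − $6,630 = $35,312.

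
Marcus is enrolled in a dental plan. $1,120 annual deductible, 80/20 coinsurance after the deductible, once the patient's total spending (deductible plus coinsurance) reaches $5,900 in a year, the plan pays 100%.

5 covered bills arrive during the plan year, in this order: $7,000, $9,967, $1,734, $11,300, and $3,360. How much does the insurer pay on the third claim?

$1,387.20

Claim 1 ($7,000): deductible takes $1,120, $5,880 remains; 20% of $5,880 = $1,176. Patient pays $2,296; OOP now $2,296. Insurer: $7,000 − $2,296 = $4,704.
Claim 2 ($9,967): deductible already satisfied, so patient's share is 20% × $9,967 = $1,993.40. Cost to patient: $1,993.40. OOP to date $4,289.40. Insurer: $9,967 − $1,993.40 = $7,973.60.
Claim 3 ($1,734): deductible met; 20% of $1,734 = $346.80. Patient owes $346.80 (running OOP $4,636.20). Plan pays $1,734 − $346.80 = $1,387.20.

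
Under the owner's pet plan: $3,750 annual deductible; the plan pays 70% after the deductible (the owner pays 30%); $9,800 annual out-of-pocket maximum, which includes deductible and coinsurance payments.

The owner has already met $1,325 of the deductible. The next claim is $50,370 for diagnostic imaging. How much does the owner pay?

$8,475

$1,325 of the $3,750 deductible is already met, leaving $2,425.
After the $2,425 deductible portion, $50,370 − $2,425 = $47,945 is subject to coinsurance.
Owner's 30% share of $47,945 is $14,383.50.
That puts the owner's cost at $2,425 + $14,383.50 = $16,808.50 before any cap.
Adding $16,808.50 to the $1,325 already spent would give $18,133.50, which exceeds the $9,800 cap; the owner pays just $9,800 − $1,325 = $8,475.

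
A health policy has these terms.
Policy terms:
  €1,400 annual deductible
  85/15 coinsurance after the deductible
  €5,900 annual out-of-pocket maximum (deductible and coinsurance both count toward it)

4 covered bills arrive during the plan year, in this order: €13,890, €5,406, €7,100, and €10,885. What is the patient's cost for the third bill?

€1,065

#1 (€13,890): €1,400 to deductible, leaving €12,490; 15% of €12,490 = €1,873.50. Cost to patient: €3,273.50. OOP to date €3,273.50.
#2 (€5,406): deductible already satisfied, so patient's share is 15% × €5,406 = €810.90. Patient owes €810.90 (running OOP €4,084.40).
#3 (€7,100): 15% coinsurance on €7,100 = €1,065. Patient pays €1,065; OOP now €5,149.40.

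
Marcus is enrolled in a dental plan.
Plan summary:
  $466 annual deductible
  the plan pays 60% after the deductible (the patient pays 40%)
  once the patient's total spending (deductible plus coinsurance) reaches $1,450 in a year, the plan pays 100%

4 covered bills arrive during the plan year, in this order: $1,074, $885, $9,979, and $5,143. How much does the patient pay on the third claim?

$386.80

Bill 1, $1,074: deductible takes $466, $608 remains; patient's 40% is $243.20. Cost to patient: $709.20. OOP to date $709.20.
Bill 2, $885: deductible met; 40% of $885 = $354. Patient owes $354 (running OOP $1,063.20).
Bill 3, $9,979: 40% coinsurance on $9,979 = $3,991.60. Adding that to $1,063.20 gives $5,054.80, past the $1,450 cap; patient pays only $1,450 − $1,063.20 = $386.80.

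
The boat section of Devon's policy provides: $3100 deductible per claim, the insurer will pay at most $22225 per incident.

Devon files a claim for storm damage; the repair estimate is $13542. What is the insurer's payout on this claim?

After the deductible, $13542 − $3100 = $10442 remains.
$10442 is within the $22225 limit, so the insurer pays $10442.

$10442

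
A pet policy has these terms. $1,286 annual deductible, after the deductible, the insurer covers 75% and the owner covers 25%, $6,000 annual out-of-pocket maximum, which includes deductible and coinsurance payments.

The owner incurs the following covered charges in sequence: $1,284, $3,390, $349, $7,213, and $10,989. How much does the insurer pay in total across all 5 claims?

Bill 1, $1,284: entire amount goes to the deductible. Owner owes $1,284 (running OOP $1,284). Insurer: $1,284 − $1,284 = $0.
Bill 2, $3,390: $2 to deductible, leaving $3,388; coinsurance $3,388 × 25% = $847. Cost to owner: $849. OOP to date $2,133. Insurer: $3,390 − $849 = $2,541.
Bill 3, $349: deductible already satisfied, so owner's share is 25% × $349 = $87.25. Owner owes $87.25 (running OOP $2,220.25). Insurer: $349 − $87.25 = $261.75.
Bill 4, $7,213: deductible met; 25% of $7,213 = $1,803.25. Owner owes $1,803.25 (running OOP $4,023.50). Plan pays $7,213 − $1,803.25 = $5,409.75.
Bill 5, $10,989: deductible already satisfied, so owner's share is 25% × $10,989 = $2,747.25. Adding that to $4,023.50 gives $6,770.75, past the $6,000 cap; owner pays only $6,000 − $4,023.50 = $1,976.50. Plan pays $10,989 − $1,976.50 = $9,012.50.
Insurer total = bills − owner's total = $23,225 − $6,000 = $17,225.

$17,225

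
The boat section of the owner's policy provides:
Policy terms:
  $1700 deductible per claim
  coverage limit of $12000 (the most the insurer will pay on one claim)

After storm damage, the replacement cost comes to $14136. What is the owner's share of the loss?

Less the $1700 deductible: $14136 − $1700 = $12436.
Since $12436 > $12000, the payout is capped at $12000.
The owner bears the rest of the original loss: $14136 − $12000 = $2136.

$2136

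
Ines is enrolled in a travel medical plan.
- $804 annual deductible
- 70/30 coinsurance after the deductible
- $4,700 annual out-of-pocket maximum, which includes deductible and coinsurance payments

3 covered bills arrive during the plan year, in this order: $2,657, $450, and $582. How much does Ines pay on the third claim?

$174.60

Bill 1, $2,657: deductible takes $804, $1,853 remains; coinsurance $1,853 × 30% = $555.90. Traveler pays $1,359.90; OOP now $1,359.90.
Bill 2, $450: deductible already satisfied, so traveler's share is 30% × $450 = $135. Traveler pays $135; OOP now $1,494.90.
Bill 3, $582: 30% coinsurance on $582 = $174.60. Traveler pays $174.60; OOP now $1,669.50.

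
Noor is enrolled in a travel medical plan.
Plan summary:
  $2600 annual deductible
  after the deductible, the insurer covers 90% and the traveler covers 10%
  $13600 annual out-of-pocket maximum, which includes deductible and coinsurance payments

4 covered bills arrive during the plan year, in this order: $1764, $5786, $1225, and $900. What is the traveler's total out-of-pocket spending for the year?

$3307.50

Bill 1, $1764: all of it applies to the deductible. Cost to traveler: $1764. OOP to date $1764.
Bill 2, $5786: $836 to deductible, leaving $4950; traveler's 10% is $495. Cost to traveler: $1331. OOP to date $3095.
Bill 3, $1225: deductible met; 10% of $1225 = $122.50. Cost to traveler: $122.50. OOP to date $3217.50.
Bill 4, $900: 10% coinsurance on $900 = $90. Cost to traveler: $90. OOP to date $3307.50.
Summing the traveler's payments: $1764 + $1331 + $122.50 + $90 = $3307.50.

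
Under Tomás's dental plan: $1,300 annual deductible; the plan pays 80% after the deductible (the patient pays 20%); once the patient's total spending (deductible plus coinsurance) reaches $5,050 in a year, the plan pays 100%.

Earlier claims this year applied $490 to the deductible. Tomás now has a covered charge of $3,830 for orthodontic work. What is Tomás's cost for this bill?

$490 of the $1,300 deductible is already met, leaving $810.
After the $810 deductible portion, $3,830 − $810 = $3,020 is subject to coinsurance.
Coinsurance: $3,020 × 20% = $604.
That puts the patient's cost at $810 + $604 = $1,414 before any cap.
Cumulative spending $490 + $1,414 = $1,904 stays under the $5,050 maximum.

$1,414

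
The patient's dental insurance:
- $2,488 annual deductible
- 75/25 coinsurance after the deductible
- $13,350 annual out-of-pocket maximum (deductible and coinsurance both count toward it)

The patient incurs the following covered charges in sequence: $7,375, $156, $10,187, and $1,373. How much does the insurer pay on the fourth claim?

Bill 1, $7,375: $2,488 finishes the deductible; $4,887 goes to coinsurance; patient's 25% is $1,221.75. Patient owes $3,709.75 (running OOP $3,709.75). Insurer: $7,375 − $3,709.75 = $3,665.25.
Bill 2, $156: deductible already satisfied, so patient's share is 25% × $156 = $39. Patient owes $39 (running OOP $3,748.75). Insurer: $156 − $39 = $117.
Bill 3, $10,187: deductible met; 25% of $10,187 = $2,546.75. Patient pays $2,546.75; OOP now $6,295.50. Plan pays $10,187 − $2,546.75 = $7,640.25.
Bill 4, $1,373: deductible already satisfied, so patient's share is 25% × $1,373 = $343.25. Patient pays $343.25; OOP now $6,638.75. Plan pays $1,373 − $343.25 = $1,029.75.

$1,029.75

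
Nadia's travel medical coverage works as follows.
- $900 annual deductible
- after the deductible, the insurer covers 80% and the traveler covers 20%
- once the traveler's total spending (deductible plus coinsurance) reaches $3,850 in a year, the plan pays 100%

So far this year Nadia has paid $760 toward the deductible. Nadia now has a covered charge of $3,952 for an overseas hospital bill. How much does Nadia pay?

$902.40

Remaining deductible: $900 − $760 = $140.
After the $140 deductible portion, $3,952 − $140 = $3,812 is subject to coinsurance.
Traveler's 20% share of $3,812 is $762.40.
Traveler responsibility before any cap: $140 + $762.40 = $902.40.
Total out-of-pocket so far would be $760 + $902.40 = $1,662.40, below the $3,850 cap — no reduction.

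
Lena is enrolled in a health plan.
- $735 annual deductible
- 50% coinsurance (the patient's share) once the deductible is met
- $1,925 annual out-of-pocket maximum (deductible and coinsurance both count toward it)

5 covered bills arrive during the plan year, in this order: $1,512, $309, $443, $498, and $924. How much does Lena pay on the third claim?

$221.50

Claim 1 ($1,512): $735 to deductible, leaving $777; 50% of $777 = $388.50. Patient pays $1,123.50; OOP now $1,123.50.
Claim 2 ($309): deductible met; 50% of $309 = $154.50. Patient owes $154.50 (running OOP $1,278).
Claim 3 ($443): 50% coinsurance on $443 = $221.50. Patient owes $221.50 (running OOP $1,499.50).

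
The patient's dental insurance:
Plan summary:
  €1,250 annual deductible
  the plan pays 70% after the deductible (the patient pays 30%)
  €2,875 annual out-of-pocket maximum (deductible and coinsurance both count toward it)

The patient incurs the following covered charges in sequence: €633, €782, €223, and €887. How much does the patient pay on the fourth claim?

€266.10

#1 (€633): all of it applies to the deductible. Patient owes €633 (running OOP €633).
#2 (€782): deductible takes €617, €165 remains; patient's 30% is €49.50. Patient pays €666.50; OOP now €1,299.50.
#3 (€223): deductible met; 30% of €223 = €66.90. Patient owes €66.90 (running OOP €1,366.40).
#4 (€887): deductible met; 30% of €887 = €266.10. Cost to patient: €266.10. OOP to date €1,632.50.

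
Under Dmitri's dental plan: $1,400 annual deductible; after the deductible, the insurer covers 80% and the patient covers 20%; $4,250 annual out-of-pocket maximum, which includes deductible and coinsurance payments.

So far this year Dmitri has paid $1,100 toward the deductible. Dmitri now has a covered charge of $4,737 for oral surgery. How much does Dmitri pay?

Deductible still to meet: $1,400 − $1,100 = $300.
The remaining $4,437 (= $4,737 − $300) moves to coinsurance.
20% of $4,437 = $887.40 falls to the patient.
Patient responsibility before any cap: $300 + $887.40 = $1,187.40.
Total out-of-pocket so far would be $1,100 + $1,187.40 = $2,287.40, below the $4,250 cap — no reduction.

$1,187.40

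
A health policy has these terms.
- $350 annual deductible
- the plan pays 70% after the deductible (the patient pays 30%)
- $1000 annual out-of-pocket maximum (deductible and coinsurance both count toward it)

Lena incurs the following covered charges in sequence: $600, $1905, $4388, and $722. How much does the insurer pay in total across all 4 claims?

Bill 1, $600: $350 to deductible, leaving $250; 30% of $250 = $75. Cost to patient: $425. OOP to date $425. Plan pays $600 − $425 = $175.
Bill 2, $1905: 30% coinsurance on $1905 = $571.50. Patient owes $571.50 (running OOP $996.50). Plan pays $1905 − $571.50 = $1333.50.
Bill 3, $4388: 30% coinsurance on $4388 = $1316.40. Adding that to $996.50 gives $2312.90, past the $1000 cap; patient pays only $1000 − $996.50 = $3.50. Insurer: $4388 − $3.50 = $4384.50.
Bill 4, $722: deductible met; 30% of $722 = $216.60. Adding that to $1000 gives $1216.60, past the $1000 cap; patient pays only $1000 − $1000 = $0. Insurer: $722 − $0 = $722.
Insurer total: $175 + $1333.50 + $4384.50 + $722 = $6615.

$6615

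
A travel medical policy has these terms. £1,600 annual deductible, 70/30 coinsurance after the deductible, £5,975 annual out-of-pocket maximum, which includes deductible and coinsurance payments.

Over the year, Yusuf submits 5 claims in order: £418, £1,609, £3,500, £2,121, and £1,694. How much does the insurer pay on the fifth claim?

£1,185.80

Bill 1, £418: entire amount goes to the deductible. Cost to traveler: £418. OOP to date £418. Plan pays £418 − £418 = £0.
Bill 2, £1,609: £1,182 to deductible, leaving £427; coinsurance £427 × 30% = £128.10. Traveler owes £1,310.10 (running OOP £1,728.10). Plan pays £1,609 − £1,310.10 = £298.90.
Bill 3, £3,500: deductible met; 30% of £3,500 = £1,050. Cost to traveler: £1,050. OOP to date £2,778.10. Insurer: £3,500 − £1,050 = £2,450.
Bill 4, £2,121: 30% coinsurance on £2,121 = £636.30. Cost to traveler: £636.30. OOP to date £3,414.40. Insurer: £2,121 − £636.30 = £1,484.70.
Bill 5, £1,694: 30% coinsurance on £1,694 = £508.20. Traveler pays £508.20; OOP now £3,922.60. Insurer: £1,694 − £508.20 = £1,185.80.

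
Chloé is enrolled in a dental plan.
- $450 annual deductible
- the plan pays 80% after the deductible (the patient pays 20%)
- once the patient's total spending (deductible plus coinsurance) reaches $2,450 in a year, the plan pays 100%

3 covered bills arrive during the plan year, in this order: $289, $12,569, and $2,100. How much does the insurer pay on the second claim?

$10,408

Claim 1 — $289: fully absorbed by the deductible. Patient owes $289 (running OOP $289). Insurer: $289 − $289 = $0.
Claim 2 — $12,569: deductible takes $161, $12,408 remains; coinsurance $12,408 × 20% = $2,481.60. Deductible plus coinsurance: $161 + $2,481.60 = $2,642.60. Adding that to $289 gives $2,931.60, past the $2,450 cap; patient pays only $2,450 − $289 = $2,161. Insurer: $12,569 − $2,161 = $10,408.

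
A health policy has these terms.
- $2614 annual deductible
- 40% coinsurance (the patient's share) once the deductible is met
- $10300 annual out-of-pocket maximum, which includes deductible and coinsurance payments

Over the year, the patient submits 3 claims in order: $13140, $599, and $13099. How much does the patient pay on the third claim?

$3236

Claim 1 ($13140): $2614 finishes the deductible; $10526 goes to coinsurance; patient's 40% is $4210.40. Cost to patient: $6824.40. OOP to date $6824.40.
Claim 2 ($599): 40% coinsurance on $599 = $239.60. Patient owes $239.60 (running OOP $7064).
Claim 3 ($13099): deductible already satisfied, so patient's share is 40% × $13099 = $5239.60. That would push OOP to $12303.60, over the $10300 cap, so patient pays $10300 − $7064 = $3236.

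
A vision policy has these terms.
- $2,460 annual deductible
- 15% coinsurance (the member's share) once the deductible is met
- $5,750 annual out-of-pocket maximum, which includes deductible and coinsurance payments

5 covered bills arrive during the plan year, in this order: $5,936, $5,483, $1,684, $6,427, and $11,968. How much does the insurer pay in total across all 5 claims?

$25,748

Claim 1 ($5,936): deductible takes $2,460, $3,476 remains; coinsurance $3,476 × 15% = $521.40. Member owes $2,981.40 (running OOP $2,981.40). Insurer: $5,936 − $2,981.40 = $2,954.60.
Claim 2 ($5,483): 15% coinsurance on $5,483 = $822.45. Member pays $822.45; OOP now $3,803.85. Plan pays $5,483 − $822.45 = $4,660.55.
Claim 3 ($1,684): 15% coinsurance on $1,684 = $252.60. Cost to member: $252.60. OOP to date $4,056.45. Plan pays $1,684 − $252.60 = $1,431.40.
Claim 4 ($6,427): 15% coinsurance on $6,427 = $964.05. Member owes $964.05 (running OOP $5,020.50). Insurer: $6,427 − $964.05 = $5,462.95.
Claim 5 ($11,968): deductible met; 15% of $11,968 = $1,795.20. That would push OOP to $6,815.70, over the $5,750 cap, so member pays $5,750 − $5,020.50 = $729.50. Insurer: $11,968 − $729.50 = $11,238.50.
Insurer total: $2,954.60 + $4,660.55 + $1,431.40 + $5,462.95 + $11,238.50 = $25,748.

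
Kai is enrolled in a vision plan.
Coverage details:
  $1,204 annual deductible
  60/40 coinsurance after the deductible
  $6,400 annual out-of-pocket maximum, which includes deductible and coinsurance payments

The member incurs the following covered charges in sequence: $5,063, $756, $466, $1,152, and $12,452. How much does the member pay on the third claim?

$186.40

Claim 1 ($5,063): deductible takes $1,204, $3,859 remains; coinsurance $3,859 × 40% = $1,543.60. Member pays $2,747.60; OOP now $2,747.60.
Claim 2 ($756): deductible already satisfied, so member's share is 40% × $756 = $302.40. Member owes $302.40 (running OOP $3,050).
Claim 3 ($466): deductible met; 40% of $466 = $186.40. Cost to member: $186.40. OOP to date $3,236.40.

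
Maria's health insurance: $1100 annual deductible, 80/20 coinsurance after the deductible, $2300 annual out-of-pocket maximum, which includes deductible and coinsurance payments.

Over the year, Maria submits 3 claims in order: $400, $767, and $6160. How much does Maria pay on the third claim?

#1 ($400): all of it applies to the deductible. Cost to patient: $400. OOP to date $400.
#2 ($767): $700 finishes the deductible; $67 goes to coinsurance; coinsurance $67 × 20% = $13.40. Patient pays $713.40; OOP now $1113.40.
#3 ($6160): deductible already satisfied, so patient's share is 20% × $6160 = $1232. Adding that to $1113.40 gives $2345.40, past the $2300 cap; patient pays only $2300 − $1113.40 = $1186.60.

$1186.60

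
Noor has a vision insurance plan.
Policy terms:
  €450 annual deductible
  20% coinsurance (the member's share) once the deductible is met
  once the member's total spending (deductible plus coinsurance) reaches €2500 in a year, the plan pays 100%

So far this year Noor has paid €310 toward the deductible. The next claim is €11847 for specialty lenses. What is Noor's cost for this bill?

€2190

Remaining deductible: €450 − €310 = €140.
That leaves €11847 − €140 = €11707 for coinsurance.
Member's 20% share of €11707 is €2341.40.
So the member owes €140 + €2341.40 = €2481.40 before any cap.
Year-to-date out-of-pocket would reach €310 + €2481.40 = €2791.40, above the €2500 maximum, so the member pays only €2500 − €310 = €2190.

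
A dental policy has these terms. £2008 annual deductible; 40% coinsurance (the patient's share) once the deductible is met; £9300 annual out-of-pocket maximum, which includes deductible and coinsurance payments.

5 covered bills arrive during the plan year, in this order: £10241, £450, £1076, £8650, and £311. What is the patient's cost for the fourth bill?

£3388.40

Claim 1 (£10241): £2008 to deductible, leaving £8233; 40% of £8233 = £3293.20. Patient owes £5301.20 (running OOP £5301.20).
Claim 2 (£450): deductible already satisfied, so patient's share is 40% × £450 = £180. Cost to patient: £180. OOP to date £5481.20.
Claim 3 (£1076): deductible already satisfied, so patient's share is 40% × £1076 = £430.40. Patient owes £430.40 (running OOP £5911.60).
Claim 4 (£8650): deductible met; 40% of £8650 = £3460. That would push OOP to £9371.60, over the £9300 cap, so patient pays £9300 − £5911.60 = £3388.40.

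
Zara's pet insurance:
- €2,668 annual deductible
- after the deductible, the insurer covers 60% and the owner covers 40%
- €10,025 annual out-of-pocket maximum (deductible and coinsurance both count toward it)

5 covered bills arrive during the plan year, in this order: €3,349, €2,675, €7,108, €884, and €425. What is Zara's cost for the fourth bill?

Claim 1 (€3,349): deductible takes €2,668, €681 remains; coinsurance €681 × 40% = €272.40. Owner pays €2,940.40; OOP now €2,940.40.
Claim 2 (€2,675): deductible already satisfied, so owner's share is 40% × €2,675 = €1,070. Cost to owner: €1,070. OOP to date €4,010.40.
Claim 3 (€7,108): deductible met; 40% of €7,108 = €2,843.20. Owner pays €2,843.20; OOP now €6,853.60.
Claim 4 (€884): 40% coinsurance on €884 = €353.60. Owner pays €353.60; OOP now €7,207.20.

€353.60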